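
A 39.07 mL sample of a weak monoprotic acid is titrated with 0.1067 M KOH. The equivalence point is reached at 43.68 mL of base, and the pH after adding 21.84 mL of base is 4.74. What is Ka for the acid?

21.84 mL is half of the equivalence volume, so this is the half-equivalence point where [HA] = [A^-].
At half-equivalence pH = pKa, so pKa = 4.74.
Ka = 10^(-4.74) = 1.8 x 10^-5.

1.8 x 10^-5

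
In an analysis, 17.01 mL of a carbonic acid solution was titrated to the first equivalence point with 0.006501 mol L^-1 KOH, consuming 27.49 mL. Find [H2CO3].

n(KOH) = 0.006501 x 0.02749 = 0.0001787 mol.
At the first equivalence point, 1 mol OH^- react per mol H2CO3, so n(H2CO3) = 0.0001787 / 1 = 0.0001787 mol.
[H2CO3] = 0.0001787 / 0.01701 L = 0.0105 M.

0.0105 M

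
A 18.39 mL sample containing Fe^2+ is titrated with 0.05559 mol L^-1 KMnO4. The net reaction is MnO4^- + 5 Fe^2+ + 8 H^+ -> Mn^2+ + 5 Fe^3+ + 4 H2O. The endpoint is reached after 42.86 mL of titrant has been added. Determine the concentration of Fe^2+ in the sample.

0.648 M

n(KMnO4) = 0.05559 x 0.04286 = 0.002383 mol.
From the balanced equation, 1 mol KMnO4 reacts with 5 mol Fe^2+, so n(Fe^2+) = 0.002383 x 5/1 = 0.01191 mol.
[Fe^2+] = 0.01191 / 0.01839 L = 0.648 M.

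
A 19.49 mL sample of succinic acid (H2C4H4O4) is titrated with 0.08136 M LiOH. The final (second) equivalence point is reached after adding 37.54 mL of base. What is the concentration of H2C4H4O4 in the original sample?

n(LiOH) = 0.08136 x 0.03754 = 0.003054 mol.
At the final (second) equivalence point, 2 mol OH^- react per mol H2C4H4O4, so n(H2C4H4O4) = 0.003054 / 2 = 0.001527 mol.
[H2C4H4O4] = 0.001527 / 0.01949 L = 0.0784 M.

0.0784 M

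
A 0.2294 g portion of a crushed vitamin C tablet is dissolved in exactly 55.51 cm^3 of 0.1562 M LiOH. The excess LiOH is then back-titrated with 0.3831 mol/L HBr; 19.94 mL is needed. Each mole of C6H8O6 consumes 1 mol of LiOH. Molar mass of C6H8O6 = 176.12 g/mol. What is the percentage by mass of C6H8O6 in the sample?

Total n(LiOH) added = 0.1562 x 0.05551 = 0.008671 mol.
n(HBr) used = 0.3831 x 0.01994 = 0.007639 mol, which equals the excess n(LiOH).
So n(LiOH) consumed by the sample = 0.008671 - 0.007639 = 0.001032 mol.
n(C6H8O6) = 0.001032 / 1 = 0.001032 mol.
mass C6H8O6 = 0.001032 x 176.12 = 0.1817 g, so %C6H8O6 = 0.1817/0.2294 x 100 = 79.2%.

79.2%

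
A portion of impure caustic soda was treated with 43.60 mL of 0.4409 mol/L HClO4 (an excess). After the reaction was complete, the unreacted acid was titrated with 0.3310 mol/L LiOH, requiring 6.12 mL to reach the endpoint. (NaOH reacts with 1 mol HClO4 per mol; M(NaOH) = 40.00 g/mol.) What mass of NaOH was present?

Total n(HClO4) added = 0.4409 x 0.04360 = 0.01922 mol.
n(LiOH) used = 0.3310 x 0.006120 = 0.002026 mol, which equals the excess n(HClO4).
So n(HClO4) consumed by the sample = 0.01922 - 0.002026 = 0.01720 mol.
n(NaOH) = 0.01720 / 1 = 0.01720 mol.
mass = 0.01720 mol x 40.00 g/mol = 0.688 g.

0.688 g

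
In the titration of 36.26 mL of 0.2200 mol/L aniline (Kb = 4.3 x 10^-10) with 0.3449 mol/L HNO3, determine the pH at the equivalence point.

n(C6H5NH2) = 0.2200 x 0.03626 = 0.007977 mol; V(HNO3) at equivalence = 0.007977/0.3449 = 0.02313 L.
At equivalence the base is fully converted to C6H5NH3+; total volume = 0.05939 L, so [C6H5NH3+] = 0.007977/0.05939 = 0.1343 M.
Ka(C6H5NH3+) = Kw/Kb = 1.0e-14 / 4.3 x 10^-10 = 2.33e-5.
[H^+] = sqrt(Ka x [C6H5NH3+]) = sqrt(2.33e-5 x 0.1343) = 0.00177 M.
pH = -log(0.00177) = 2.75.

2.75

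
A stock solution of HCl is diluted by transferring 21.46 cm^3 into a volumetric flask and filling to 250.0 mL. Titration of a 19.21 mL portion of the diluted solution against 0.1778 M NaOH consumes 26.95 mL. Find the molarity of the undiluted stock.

n(NaOH) = 0.1778 x 0.02695 = 0.004792 mol.
n(HCl) in the aliquot = 0.004792 mol.
[diluted HCl] = 0.004792 / 0.01921 = 0.2494 M.
Dilution factor = 250.0/21.46 = 11.65, so [stock] = 0.2494 x 11.65 = 2.91 M.

2.91 M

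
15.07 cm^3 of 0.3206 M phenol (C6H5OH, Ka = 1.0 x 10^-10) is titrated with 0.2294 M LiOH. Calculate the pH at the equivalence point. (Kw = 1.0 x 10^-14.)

n(C6H5OH) = 0.3206 x 0.01507 = 0.004831 mol; V(LiOH) at equivalence = 0.004831/0.2294 = 0.02106 L.
At equivalence all the acid is converted to C6H5O-; total volume = 0.01507 + 0.02106 = 0.03613 L, so [C6H5O-] = 0.004831/0.03613 = 0.1337 M.
Kb = Kw/Ka = 1.0e-14 / 1.0 x 10^-10 = 0.000100.
[OH^-] = sqrt(Kb x [C6H5O-]) = sqrt(0.000100 x 0.1337) = 0.00366 M.
pOH = 2.44, so pH = 14.00 - 2.44 = 11.56.

11.56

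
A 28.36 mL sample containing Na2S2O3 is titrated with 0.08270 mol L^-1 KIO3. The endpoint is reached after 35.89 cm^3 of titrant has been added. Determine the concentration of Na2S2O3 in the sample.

0.628 M

n(KIO3) = 0.08270 x 0.03589 = 0.002968 mol.
From the balanced equation, 1 mol KIO3 reacts with 6 mol Na2S2O3, so n(Na2S2O3) = 0.002968 x 6/1 = 0.01781 mol.
[Na2S2O3] = 0.01781 / 0.02836 L = 0.628 M.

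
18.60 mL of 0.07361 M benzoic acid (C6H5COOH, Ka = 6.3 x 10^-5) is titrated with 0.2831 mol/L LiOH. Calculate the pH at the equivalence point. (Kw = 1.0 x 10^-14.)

8.48

n(C6H5COOH) = 0.07361 x 0.01860 = 0.001369 mol; V(LiOH) at equivalence = 0.001369/0.2831 = 0.004836 L.
At equivalence all the acid is converted to C6H5COO-; total volume = 0.01860 + 0.004836 = 0.02344 L, so [C6H5COO-] = 0.001369/0.02344 = 0.05842 M.
Kb = Kw/Ka = 1.0e-14 / 6.3 x 10^-5 = 1.59e-10.
[OH^-] = sqrt(Kb x [C6H5COO-]) = sqrt(1.59e-10 x 0.05842) = 3.05e-6 M.
pOH = 5.52, so pH = 14.00 - 5.52 = 8.48.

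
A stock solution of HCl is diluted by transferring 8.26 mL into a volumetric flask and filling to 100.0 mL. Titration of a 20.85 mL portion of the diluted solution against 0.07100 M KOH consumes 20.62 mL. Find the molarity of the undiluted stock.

n(KOH) = 0.07100 x 0.02062 = 0.001464 mol.
n(HCl) in the aliquot = 0.001464 mol.
[diluted HCl] = 0.001464 / 0.02085 = 0.07022 M.
Dilution factor = 100.0/8.260 = 12.11, so [stock] = 0.07022 x 12.11 = 0.850 M.

0.850 M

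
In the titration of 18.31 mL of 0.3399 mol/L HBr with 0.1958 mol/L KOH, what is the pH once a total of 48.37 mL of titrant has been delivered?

12.69

n(acid) = 0.3399 x 0.01831 = 0.006224 mol; n(KOH) added = 0.1958 x 0.04837 = 0.009471 mol.
Base is in excess by 0.009471 - 0.006224 = 0.003247 mol in a total volume of 0.06668 L.
[OH^-] = 0.003247/0.06668 = 0.04870 M, so pOH = 1.31 and pH = 14.00 - 1.31 = 12.69.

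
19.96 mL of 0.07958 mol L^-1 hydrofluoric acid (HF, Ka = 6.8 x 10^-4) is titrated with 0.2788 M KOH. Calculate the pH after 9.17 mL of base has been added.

12.52

n(acid) = 0.07958 x 0.01996 = 0.001588 mol; n(KOH) added = 0.2788 x 0.009170 = 0.002557 mol.
Base is in excess by 0.002557 - 0.001588 = 0.0009682 mol in a total volume of 0.02913 L.
[OH^-] = 0.0009682/0.02913 = 0.03324 M, so pOH = 1.48 and pH = 14.00 - 1.48 = 12.52.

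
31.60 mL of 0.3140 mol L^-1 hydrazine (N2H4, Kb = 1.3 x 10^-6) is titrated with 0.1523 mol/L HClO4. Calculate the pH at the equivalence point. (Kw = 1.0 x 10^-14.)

4.55

n(N2H4) = 0.3140 x 0.03160 = 0.009922 mol; V(HClO4) at equivalence = 0.009922/0.1523 = 0.06515 L.
At equivalence the base is fully converted to N2H5+; total volume = 0.09675 L, so [N2H5+] = 0.009922/0.09675 = 0.1026 M.
Ka(N2H5+) = Kw/Kb = 1.0e-14 / 1.3 x 10^-6 = 7.69e-9.
[H^+] = sqrt(Ka x [N2H5+]) = sqrt(7.69e-9 x 0.1026) = 2.81e-5 M.
pH = -log(2.81e-5) = 4.55.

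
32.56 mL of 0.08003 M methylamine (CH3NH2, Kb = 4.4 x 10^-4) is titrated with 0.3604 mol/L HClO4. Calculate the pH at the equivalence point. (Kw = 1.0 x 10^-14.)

5.91

n(CH3NH2) = 0.08003 x 0.03256 = 0.002606 mol; V(HClO4) at equivalence = 0.002606/0.3604 = 0.007230 L.
At equivalence the base is fully converted to CH3NH3+; total volume = 0.03979 L, so [CH3NH3+] = 0.002606/0.03979 = 0.06549 M.
Ka(CH3NH3+) = Kw/Kb = 1.0e-14 / 4.4 x 10^-4 = 2.27e-11.
[H^+] = sqrt(Ka x [CH3NH3+]) = sqrt(2.27e-11 x 0.06549) = 1.22e-6 M.
pH = -log(1.22e-6) = 5.91.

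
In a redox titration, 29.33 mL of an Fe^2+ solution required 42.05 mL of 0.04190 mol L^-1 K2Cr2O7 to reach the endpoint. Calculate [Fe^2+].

0.360 M

n(K2Cr2O7) = 0.04190 x 0.04205 = 0.001762 mol.
From the balanced equation, 1 mol K2Cr2O7 reacts with 6 mol Fe^2+, so n(Fe^2+) = 0.001762 x 6/1 = 0.01057 mol.
[Fe^2+] = 0.01057 / 0.02933 L = 0.360 M.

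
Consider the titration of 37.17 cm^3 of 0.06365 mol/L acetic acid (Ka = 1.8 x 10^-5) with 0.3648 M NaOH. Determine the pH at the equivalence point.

8.74

n(CH3COOH) = 0.06365 x 0.03717 = 0.002366 mol; V(NaOH) at equivalence = 0.002366/0.3648 = 0.006485 L.
At equivalence all the acid is converted to CH3COO-; total volume = 0.03717 + 0.006485 = 0.04366 L, so [CH3COO-] = 0.002366/0.04366 = 0.05419 M.
Kb = Kw/Ka = 1.0e-14 / 1.8 x 10^-5 = 5.56e-10.
[OH^-] = sqrt(Kb x [CH3COO-]) = sqrt(5.56e-10 x 0.05419) = 5.49e-6 M.
pOH = 5.26, so pH = 14.00 - 5.26 = 8.74.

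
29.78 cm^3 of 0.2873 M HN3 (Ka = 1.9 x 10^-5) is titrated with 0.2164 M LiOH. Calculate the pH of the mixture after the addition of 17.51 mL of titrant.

Initial n(HN3) = 0.2873 x 0.02978 = 0.008556 mol.
n(LiOH) added = 0.2164 x 0.01751 = 0.003789 mol, converting that many moles of HN3 to N3-.
Remaining n(HN3) = 0.004767 mol; n(N3-) = 0.003789 mol.
By Henderson-Hasselbalch, pH = pKa + log([A^-]/[HA]) = 4.72 + log(0.003789/0.004767) = 4.72 + (-0.10) = 4.62.

4.62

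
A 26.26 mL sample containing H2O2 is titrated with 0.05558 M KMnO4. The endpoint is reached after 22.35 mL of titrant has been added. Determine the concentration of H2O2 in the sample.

0.118 M

n(KMnO4) = 0.05558 x 0.02235 = 0.001242 mol.
From the balanced equation, 2 mol KMnO4 reacts with 5 mol H2O2, so n(H2O2) = 0.001242 x 5/2 = 0.003106 mol.
[H2O2] = 0.003106 / 0.02626 L = 0.118 M.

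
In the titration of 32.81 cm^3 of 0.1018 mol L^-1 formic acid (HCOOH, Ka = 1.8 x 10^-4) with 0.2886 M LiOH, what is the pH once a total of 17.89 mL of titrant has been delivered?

12.56

n(acid) = 0.1018 x 0.03281 = 0.003340 mol; n(LiOH) added = 0.2886 x 0.01789 = 0.005163 mol.
Base is in excess by 0.005163 - 0.003340 = 0.001823 mol in a total volume of 0.05070 L.
[OH^-] = 0.001823/0.05070 = 0.03596 M, so pOH = 1.44 and pH = 14.00 - 1.44 = 12.56.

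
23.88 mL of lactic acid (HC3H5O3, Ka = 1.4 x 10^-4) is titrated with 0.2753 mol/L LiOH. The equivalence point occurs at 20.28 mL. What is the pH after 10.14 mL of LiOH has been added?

3.85

10.14 mL is exactly half the equivalence volume (20.28/2), i.e. the half-equivalence point.
There, n(HA) = n(A^-), so pH = pKa = -log(1.4 x 10^-4) = 3.85.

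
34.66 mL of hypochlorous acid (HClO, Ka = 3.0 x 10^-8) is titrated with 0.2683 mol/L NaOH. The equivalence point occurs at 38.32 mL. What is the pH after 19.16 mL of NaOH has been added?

7.52

19.16 mL is exactly half the equivalence volume (38.32/2), i.e. the half-equivalence point.
There, n(HA) = n(A^-), so pH = pKa = -log(3.0 x 10^-8) = 7.52.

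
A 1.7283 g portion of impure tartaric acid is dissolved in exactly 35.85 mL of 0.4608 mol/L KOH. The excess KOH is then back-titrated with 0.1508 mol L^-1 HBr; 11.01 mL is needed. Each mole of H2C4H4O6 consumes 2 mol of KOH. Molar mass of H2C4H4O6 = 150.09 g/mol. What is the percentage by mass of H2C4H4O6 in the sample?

64.5%

Total n(KOH) added = 0.4608 x 0.03585 = 0.01652 mol.
n(HBr) used = 0.1508 x 0.01101 = 0.001660 mol, which equals the excess n(KOH).
So n(KOH) consumed by the sample = 0.01652 - 0.001660 = 0.01486 mol.
n(H2C4H4O6) = 0.01486 / 2 = 0.007430 mol.
mass H2C4H4O6 = 0.007430 x 150.09 = 1.115 g, so %H2C4H4O6 = 1.115/1.7283 x 100 = 64.5%.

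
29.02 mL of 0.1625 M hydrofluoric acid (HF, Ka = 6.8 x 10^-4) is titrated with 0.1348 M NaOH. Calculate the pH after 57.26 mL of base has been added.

12.54

n(acid) = 0.1625 x 0.02902 = 0.004716 mol; n(NaOH) added = 0.1348 x 0.05726 = 0.007719 mol.
Base is in excess by 0.007719 - 0.004716 = 0.003003 mol in a total volume of 0.08628 L.
[OH^-] = 0.003003/0.08628 = 0.03480 M, so pOH = 1.46 and pH = 14.00 - 1.46 = 12.54.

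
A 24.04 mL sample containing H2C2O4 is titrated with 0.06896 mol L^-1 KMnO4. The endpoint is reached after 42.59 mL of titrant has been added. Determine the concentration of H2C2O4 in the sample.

n(KMnO4) = 0.06896 x 0.04259 = 0.002937 mol.
From the balanced equation, 2 mol KMnO4 reacts with 5 mol H2C2O4, so n(H2C2O4) = 0.002937 x 5/2 = 0.007343 mol.
[H2C2O4] = 0.007343 / 0.02404 L = 0.305 M.

0.305 M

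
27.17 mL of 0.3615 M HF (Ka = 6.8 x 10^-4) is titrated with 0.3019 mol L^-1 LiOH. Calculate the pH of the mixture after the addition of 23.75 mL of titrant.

3.60

Initial n(HF) = 0.3615 x 0.02717 = 0.009822 mol.
n(LiOH) added = 0.3019 x 0.02375 = 0.007170 mol, converting that many moles of HF to F-.
Remaining n(HF) = 0.002652 mol; n(F-) = 0.007170 mol.
By Henderson-Hasselbalch, pH = pKa + log([A^-]/[HA]) = 3.17 + log(0.007170/0.002652) = 3.17 + (+0.43) = 3.60.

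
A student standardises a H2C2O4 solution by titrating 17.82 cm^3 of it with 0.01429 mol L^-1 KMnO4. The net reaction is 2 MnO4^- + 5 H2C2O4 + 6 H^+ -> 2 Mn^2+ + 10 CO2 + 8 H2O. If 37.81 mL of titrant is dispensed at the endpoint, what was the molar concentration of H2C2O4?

0.0758 M

n(KMnO4) = 0.01429 x 0.03781 = 0.0005403 mol.
From the balanced equation, 2 mol KMnO4 reacts with 5 mol H2C2O4, so n(H2C2O4) = 0.0005403 x 5/2 = 0.001351 mol.
[H2C2O4] = 0.001351 / 0.01782 L = 0.0758 M.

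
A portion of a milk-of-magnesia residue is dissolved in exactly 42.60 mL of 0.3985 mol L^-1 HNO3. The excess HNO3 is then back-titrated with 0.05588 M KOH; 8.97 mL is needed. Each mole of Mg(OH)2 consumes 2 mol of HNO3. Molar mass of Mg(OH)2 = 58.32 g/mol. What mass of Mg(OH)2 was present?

Total n(HNO3) added = 0.3985 x 0.04260 = 0.01698 mol.
n(KOH) used = 0.05588 x 0.008970 = 0.0005012 mol, which equals the excess n(HNO3).
So n(HNO3) consumed by the sample = 0.01698 - 0.0005012 = 0.01647 mol.
n(Mg(OH)2) = 0.01647 / 2 = 0.008237 mol.
mass = 0.008237 mol x 58.32 g/mol = 0.480 g.

0.480 g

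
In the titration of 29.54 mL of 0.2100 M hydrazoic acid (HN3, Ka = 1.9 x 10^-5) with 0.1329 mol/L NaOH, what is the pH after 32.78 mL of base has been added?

5.09

Initial n(HN3) = 0.2100 x 0.02954 = 0.006203 mol.
n(NaOH) added = 0.1329 x 0.03278 = 0.004356 mol, converting that many moles of HN3 to N3-.
Remaining n(HN3) = 0.001847 mol; n(N3-) = 0.004356 mol.
By Henderson-Hasselbalch, pH = pKa + log([A^-]/[HA]) = 4.72 + log(0.004356/0.001847) = 4.72 + (+0.37) = 5.09.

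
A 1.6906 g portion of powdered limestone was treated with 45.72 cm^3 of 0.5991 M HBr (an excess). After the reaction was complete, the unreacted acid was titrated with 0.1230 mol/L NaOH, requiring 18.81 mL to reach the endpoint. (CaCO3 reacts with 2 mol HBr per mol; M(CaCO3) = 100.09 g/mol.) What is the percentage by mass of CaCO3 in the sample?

Total n(HBr) added = 0.5991 x 0.04572 = 0.02739 mol.
n(NaOH) used = 0.1230 x 0.01881 = 0.002314 mol, which equals the excess n(HBr).
So n(HBr) consumed by the sample = 0.02739 - 0.002314 = 0.02508 mol.
n(CaCO3) = 0.02508 / 2 = 0.01254 mol.
mass CaCO3 = 0.01254 x 100.09 = 1.255 g, so %CaCO3 = 1.255/1.6906 x 100 = 74.2%.

74.2%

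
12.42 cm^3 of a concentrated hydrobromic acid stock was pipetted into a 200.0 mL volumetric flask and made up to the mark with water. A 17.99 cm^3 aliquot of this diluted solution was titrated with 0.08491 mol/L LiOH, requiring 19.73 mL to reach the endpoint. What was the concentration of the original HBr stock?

n(LiOH) = 0.08491 x 0.01973 = 0.001675 mol.
n(HBr) in the aliquot = 0.001675 mol.
[diluted HBr] = 0.001675 / 0.01799 = 0.09312 M.
Dilution factor = 200.0/12.42 = 16.10, so [stock] = 0.09312 x 16.10 = 1.50 M.

1.50 M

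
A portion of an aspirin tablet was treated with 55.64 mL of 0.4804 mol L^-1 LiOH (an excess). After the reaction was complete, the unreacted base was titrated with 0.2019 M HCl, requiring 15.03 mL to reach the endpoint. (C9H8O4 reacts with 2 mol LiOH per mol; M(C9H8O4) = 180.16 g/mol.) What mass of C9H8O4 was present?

Total n(LiOH) added = 0.4804 x 0.05564 = 0.02673 mol.
n(HCl) used = 0.2019 x 0.01503 = 0.003035 mol, which equals the excess n(LiOH).
So n(LiOH) consumed by the sample = 0.02673 - 0.003035 = 0.02369 mol.
n(C9H8O4) = 0.02369 / 2 = 0.01185 mol.
mass = 0.01185 mol x 180.16 g/mol = 2.13 g.

2.13 g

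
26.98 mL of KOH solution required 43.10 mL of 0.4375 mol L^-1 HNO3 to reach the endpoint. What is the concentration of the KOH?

0.699 M

n(HNO3) delivered = 0.4375 x 0.04310 = 0.01886 mol.
For a 1:1 reaction, n(KOH) = 0.01886 mol.
[KOH] = 0.01886 mol / 0.02698 L = 0.699 M.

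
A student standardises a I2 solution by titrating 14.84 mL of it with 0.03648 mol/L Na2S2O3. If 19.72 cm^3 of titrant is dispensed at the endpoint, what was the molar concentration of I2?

0.0242 M

n(Na2S2O3) = 0.03648 x 0.01972 = 0.0007194 mol.
From the balanced equation, 2 mol Na2S2O3 reacts with 1 mol I2, so n(I2) = 0.0007194 x 1/2 = 0.0003597 mol.
[I2] = 0.0003597 / 0.01484 L = 0.0242 M.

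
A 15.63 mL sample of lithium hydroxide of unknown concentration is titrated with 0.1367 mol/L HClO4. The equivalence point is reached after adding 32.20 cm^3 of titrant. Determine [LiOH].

0.282 M

n(HClO4) delivered = 0.1367 x 0.03220 = 0.004402 mol.
For a 1:1 reaction, n(LiOH) = 0.004402 mol.
[LiOH] = 0.004402 mol / 0.01563 L = 0.282 M.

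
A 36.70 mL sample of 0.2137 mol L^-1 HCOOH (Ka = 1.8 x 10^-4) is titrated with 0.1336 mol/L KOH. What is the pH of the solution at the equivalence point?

8.33

n(HCOOH) = 0.2137 x 0.03670 = 0.007843 mol; V(KOH) at equivalence = 0.007843/0.1336 = 0.05870 L.
At equivalence all the acid is converted to HCOO-; total volume = 0.03670 + 0.05870 = 0.09540 L, so [HCOO-] = 0.007843/0.09540 = 0.08221 M.
Kb = Kw/Ka = 1.0e-14 / 1.8 x 10^-4 = 5.56e-11.
[OH^-] = sqrt(Kb x [HCOO-]) = sqrt(5.56e-11 x 0.08221) = 2.14e-6 M.
pOH = 5.67, so pH = 14.00 - 5.67 = 8.33.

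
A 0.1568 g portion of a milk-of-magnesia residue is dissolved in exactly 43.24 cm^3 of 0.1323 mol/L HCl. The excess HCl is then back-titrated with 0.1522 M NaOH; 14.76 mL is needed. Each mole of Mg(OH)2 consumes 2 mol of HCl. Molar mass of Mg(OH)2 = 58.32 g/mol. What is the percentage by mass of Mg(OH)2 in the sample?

64.6%

Total n(HCl) added = 0.1323 x 0.04324 = 0.005721 mol.
n(NaOH) used = 0.1522 x 0.01476 = 0.002246 mol, which equals the excess n(HCl).
So n(HCl) consumed by the sample = 0.005721 - 0.002246 = 0.003474 mol.
n(Mg(OH)2) = 0.003474 / 2 = 0.001737 mol.
mass Mg(OH)2 = 0.001737 x 58.32 = 0.1013 g, so %Mg(OH)2 = 0.1013/0.1568 x 100 = 64.6%.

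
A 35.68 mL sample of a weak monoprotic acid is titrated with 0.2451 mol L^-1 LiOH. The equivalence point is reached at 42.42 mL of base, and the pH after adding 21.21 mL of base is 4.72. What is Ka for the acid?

1.9 x 10^-5

21.21 mL is half of the equivalence volume, so this is the half-equivalence point where [HA] = [A^-].
At half-equivalence pH = pKa, so pKa = 4.72.
Ka = 10^(-4.72) = 1.9 x 10^-5.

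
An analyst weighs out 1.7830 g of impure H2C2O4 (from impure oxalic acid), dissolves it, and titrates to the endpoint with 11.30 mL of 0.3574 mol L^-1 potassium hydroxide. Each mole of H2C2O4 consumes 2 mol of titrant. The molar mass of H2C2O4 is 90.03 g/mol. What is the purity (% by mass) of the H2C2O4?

n(KOH) = 0.3574 x 0.01130 = 0.004039 mol.
n(H2C2O4) = 0.004039 / 2 = 0.002019 mol.
mass of H2C2O4 = 0.002019 x 90.03 = 0.1818 g.
% purity = 0.1818 / 1.7830 x 100 = 10.2%.

10.2%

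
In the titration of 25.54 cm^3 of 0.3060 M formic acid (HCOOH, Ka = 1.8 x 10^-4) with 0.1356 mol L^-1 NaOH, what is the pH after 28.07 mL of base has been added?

Initial n(HCOOH) = 0.3060 x 0.02554 = 0.007815 mol.
n(NaOH) added = 0.1356 x 0.02807 = 0.003806 mol, converting that many moles of HCOOH to HCOO-.
Remaining n(HCOOH) = 0.004009 mol; n(HCOO-) = 0.003806 mol.
By Henderson-Hasselbalch, pH = pKa + log([A^-]/[HA]) = 3.74 + log(0.003806/0.004009) = 3.74 + (-0.02) = 3.72.

3.72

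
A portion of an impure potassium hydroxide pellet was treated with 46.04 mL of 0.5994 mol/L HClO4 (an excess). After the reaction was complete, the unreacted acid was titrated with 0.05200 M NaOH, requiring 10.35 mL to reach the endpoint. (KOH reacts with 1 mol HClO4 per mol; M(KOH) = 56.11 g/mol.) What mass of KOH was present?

Total n(HClO4) added = 0.5994 x 0.04604 = 0.02760 mol.
n(NaOH) used = 0.05200 x 0.01035 = 0.0005382 mol, which equals the excess n(HClO4).
So n(HClO4) consumed by the sample = 0.02760 - 0.0005382 = 0.02706 mol.
n(KOH) = 0.02706 / 1 = 0.02706 mol.
mass = 0.02706 mol x 56.11 g/mol = 1.52 g.

1.52 g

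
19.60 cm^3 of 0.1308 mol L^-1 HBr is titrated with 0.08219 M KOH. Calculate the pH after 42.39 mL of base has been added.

12.17

n(acid) = 0.1308 x 0.01960 = 0.002564 mol; n(KOH) added = 0.08219 x 0.04239 = 0.003484 mol.
Base is in excess by 0.003484 - 0.002564 = 0.0009204 mol in a total volume of 0.06199 L.
[OH^-] = 0.0009204/0.06199 = 0.01485 M, so pOH = 1.83 and pH = 14.00 - 1.83 = 12.17.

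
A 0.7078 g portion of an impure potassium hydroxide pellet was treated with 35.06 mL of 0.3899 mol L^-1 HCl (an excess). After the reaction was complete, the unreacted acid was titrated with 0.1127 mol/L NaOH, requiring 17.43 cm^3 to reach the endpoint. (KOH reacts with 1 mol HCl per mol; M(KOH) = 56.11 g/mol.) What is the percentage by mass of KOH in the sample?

Total n(HCl) added = 0.3899 x 0.03506 = 0.01367 mol.
n(NaOH) used = 0.1127 x 0.01743 = 0.001964 mol, which equals the excess n(HCl).
So n(HCl) consumed by the sample = 0.01367 - 0.001964 = 0.01171 mol.
n(KOH) = 0.01171 / 1 = 0.01171 mol.
mass KOH = 0.01171 x 56.11 = 0.6568 g, so %KOH = 0.6568/0.7078 x 100 = 92.8%.

92.8%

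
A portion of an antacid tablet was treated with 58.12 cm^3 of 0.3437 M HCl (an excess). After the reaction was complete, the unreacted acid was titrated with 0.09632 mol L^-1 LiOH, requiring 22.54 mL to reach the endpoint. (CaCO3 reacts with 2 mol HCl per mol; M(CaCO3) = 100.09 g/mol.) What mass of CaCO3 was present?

Total n(HCl) added = 0.3437 x 0.05812 = 0.01998 mol.
n(LiOH) used = 0.09632 x 0.02254 = 0.002171 mol, which equals the excess n(HCl).
So n(HCl) consumed by the sample = 0.01998 - 0.002171 = 0.01780 mol.
n(CaCO3) = 0.01780 / 2 = 0.008902 mol.
mass = 0.008902 mol x 100.09 g/mol = 0.891 g.

0.891 g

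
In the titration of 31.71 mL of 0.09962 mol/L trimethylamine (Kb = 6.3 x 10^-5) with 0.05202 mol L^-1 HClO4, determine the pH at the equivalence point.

n((CH3)3N) = 0.09962 x 0.03171 = 0.003159 mol; V(HClO4) at equivalence = 0.003159/0.05202 = 0.06073 L.
At equivalence the base is fully converted to (CH3)3NH+; total volume = 0.09244 L, so [(CH3)3NH+] = 0.003159/0.09244 = 0.03417 M.
Ka((CH3)3NH+) = Kw/Kb = 1.0e-14 / 6.3 x 10^-5 = 1.59e-10.
[H^+] = sqrt(Ka x [(CH3)3NH+]) = sqrt(1.59e-10 x 0.03417) = 2.33e-6 M.
pH = -log(2.33e-6) = 5.63.

5.63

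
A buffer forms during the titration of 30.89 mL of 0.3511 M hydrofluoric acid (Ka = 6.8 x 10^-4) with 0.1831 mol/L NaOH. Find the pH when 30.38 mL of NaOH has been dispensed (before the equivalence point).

Initial n(HF) = 0.3511 x 0.03089 = 0.01085 mol.
n(NaOH) added = 0.1831 x 0.03038 = 0.005563 mol, converting that many moles of HF to F-.
Remaining n(HF) = 0.005283 mol; n(F-) = 0.005563 mol.
By Henderson-Hasselbalch, pH = pKa + log([A^-]/[HA]) = 3.17 + log(0.005563/0.005283) = 3.17 + (+0.02) = 3.19.

3.19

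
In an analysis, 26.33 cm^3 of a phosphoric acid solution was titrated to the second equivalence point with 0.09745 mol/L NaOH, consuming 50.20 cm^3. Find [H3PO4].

0.0929 M

n(NaOH) = 0.09745 x 0.05020 = 0.004892 mol.
At the second equivalence point, 2 mol OH^- react per mol H3PO4, so n(H3PO4) = 0.004892 / 2 = 0.002446 mol.
[H3PO4] = 0.002446 / 0.02633 L = 0.0929 M.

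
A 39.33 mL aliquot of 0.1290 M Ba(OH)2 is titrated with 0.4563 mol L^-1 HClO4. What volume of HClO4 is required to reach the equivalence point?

n(Ba(OH)2) = 0.1290 mol/L x 0.03933 L = 0.005074 mol.
The neutralisation is 1 Ba(OH)2 : 2 HClO4, so n(HClO4) = 0.005074 x 2/1 = 0.01015 mol.
V(HClO4) = 0.01015 / 0.4563 = 0.02224 L = 22.2 mL.

22.2 mL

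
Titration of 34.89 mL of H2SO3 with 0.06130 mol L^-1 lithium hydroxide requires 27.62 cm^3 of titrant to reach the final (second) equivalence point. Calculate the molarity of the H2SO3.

0.0243 M

n(LiOH) = 0.06130 x 0.02762 = 0.001693 mol.
At the final (second) equivalence point, 2 mol OH^- react per mol H2SO3, so n(H2SO3) = 0.001693 / 2 = 0.0008466 mol.
[H2SO3] = 0.0008466 / 0.03489 L = 0.0243 M.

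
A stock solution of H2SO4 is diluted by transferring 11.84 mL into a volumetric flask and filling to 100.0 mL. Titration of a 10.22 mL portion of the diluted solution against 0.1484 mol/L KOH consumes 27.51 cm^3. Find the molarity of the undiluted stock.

1.69 M

n(KOH) = 0.1484 x 0.02751 = 0.004082 mol.
n(H2SO4) in the aliquot = 0.004082 x 1/2 = 0.002041 mol.
[diluted H2SO4] = 0.002041 / 0.01022 = 0.1997 M.
Dilution factor = 100.0/11.84 = 8.446, so [stock] = 0.1997 x 8.446 = 1.69 M.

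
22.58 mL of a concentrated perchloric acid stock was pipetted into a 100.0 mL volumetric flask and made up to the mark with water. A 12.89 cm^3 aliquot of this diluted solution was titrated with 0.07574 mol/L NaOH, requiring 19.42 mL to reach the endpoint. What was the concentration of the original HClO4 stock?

n(NaOH) = 0.07574 x 0.01942 = 0.001471 mol.
n(HClO4) in the aliquot = 0.001471 mol.
[diluted HClO4] = 0.001471 / 0.01289 = 0.1141 M.
Dilution factor = 100.0/22.58 = 4.429, so [stock] = 0.1141 x 4.429 = 0.505 M.

0.505 M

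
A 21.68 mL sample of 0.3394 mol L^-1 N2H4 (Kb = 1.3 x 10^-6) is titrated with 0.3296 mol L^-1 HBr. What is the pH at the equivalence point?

n(N2H4) = 0.3394 x 0.02168 = 0.007358 mol; V(HBr) at equivalence = 0.007358/0.3296 = 0.02232 L.
At equivalence the base is fully converted to N2H5+; total volume = 0.04400 L, so [N2H5+] = 0.007358/0.04400 = 0.1672 M.
Ka(N2H5+) = Kw/Kb = 1.0e-14 / 1.3 x 10^-6 = 7.69e-9.
[H^+] = sqrt(Ka x [N2H5+]) = sqrt(7.69e-9 x 0.1672) = 3.59e-5 M.
pH = -log(3.59e-5) = 4.45.

4.45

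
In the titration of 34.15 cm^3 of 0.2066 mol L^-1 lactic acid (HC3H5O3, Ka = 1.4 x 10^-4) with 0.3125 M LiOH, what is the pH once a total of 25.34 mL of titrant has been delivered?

12.16

n(acid) = 0.2066 x 0.03415 = 0.007055 mol; n(LiOH) added = 0.3125 x 0.02534 = 0.007919 mol.
Base is in excess by 0.007919 - 0.007055 = 0.0008634 mol in a total volume of 0.05949 L.
[OH^-] = 0.0008634/0.05949 = 0.01451 M, so pOH = 1.84 and pH = 14.00 - 1.84 = 12.16.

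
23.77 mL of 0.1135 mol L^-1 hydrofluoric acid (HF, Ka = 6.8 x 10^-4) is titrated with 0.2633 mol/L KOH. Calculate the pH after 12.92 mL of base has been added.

12.28

n(acid) = 0.1135 x 0.02377 = 0.002698 mol; n(KOH) added = 0.2633 x 0.01292 = 0.003402 mol.
Base is in excess by 0.003402 - 0.002698 = 0.0007039 mol in a total volume of 0.03669 L.
[OH^-] = 0.0007039/0.03669 = 0.01919 M, so pOH = 1.72 and pH = 14.00 - 1.72 = 12.28.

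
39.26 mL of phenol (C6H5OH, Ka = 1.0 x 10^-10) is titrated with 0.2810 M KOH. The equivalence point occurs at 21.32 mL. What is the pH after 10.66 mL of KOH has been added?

10.66 mL is exactly half the equivalence volume (21.32/2), i.e. the half-equivalence point.
There, n(HA) = n(A^-), so pH = pKa = -log(1.0 x 10^-10) = 10.00.

10.00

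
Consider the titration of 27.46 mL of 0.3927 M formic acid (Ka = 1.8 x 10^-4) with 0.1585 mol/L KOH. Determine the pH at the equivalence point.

8.40

n(HCOOH) = 0.3927 x 0.02746 = 0.01078 mol; V(KOH) at equivalence = 0.01078/0.1585 = 0.06803 L.
At equivalence all the acid is converted to HCOO-; total volume = 0.02746 + 0.06803 = 0.09549 L, so [HCOO-] = 0.01078/0.09549 = 0.1129 M.
Kb = Kw/Ka = 1.0e-14 / 1.8 x 10^-4 = 5.56e-11.
[OH^-] = sqrt(Kb x [HCOO-]) = sqrt(5.56e-11 x 0.1129) = 2.50e-6 M.
pOH = 5.60, so pH = 14.00 - 5.60 = 8.40.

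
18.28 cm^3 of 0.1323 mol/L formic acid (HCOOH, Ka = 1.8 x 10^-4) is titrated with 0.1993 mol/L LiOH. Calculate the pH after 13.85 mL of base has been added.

n(acid) = 0.1323 x 0.01828 = 0.002418 mol; n(LiOH) added = 0.1993 x 0.01385 = 0.002760 mol.
Base is in excess by 0.002760 - 0.002418 = 0.0003419 mol in a total volume of 0.03213 L.
[OH^-] = 0.0003419/0.03213 = 0.01064 M, so pOH = 1.97 and pH = 14.00 - 1.97 = 12.03.

12.03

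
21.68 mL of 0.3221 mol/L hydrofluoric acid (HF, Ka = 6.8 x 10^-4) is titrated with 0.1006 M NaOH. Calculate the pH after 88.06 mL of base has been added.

12.23

n(acid) = 0.3221 x 0.02168 = 0.006983 mol; n(NaOH) added = 0.1006 x 0.08806 = 0.008859 mol.
Base is in excess by 0.008859 - 0.006983 = 0.001876 mol in a total volume of 0.1097 L.
[OH^-] = 0.001876/0.1097 = 0.01709 M, so pOH = 1.77 and pH = 14.00 - 1.77 = 12.23.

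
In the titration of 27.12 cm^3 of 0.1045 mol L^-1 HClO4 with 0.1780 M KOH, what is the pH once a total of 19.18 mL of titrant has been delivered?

n(acid) = 0.1045 x 0.02712 = 0.002834 mol; n(KOH) added = 0.1780 x 0.01918 = 0.003414 mol.
Base is in excess by 0.003414 - 0.002834 = 0.0005800 mol in a total volume of 0.04630 L.
[OH^-] = 0.0005800/0.04630 = 0.01253 M, so pOH = 1.90 and pH = 14.00 - 1.90 = 12.10.

12.10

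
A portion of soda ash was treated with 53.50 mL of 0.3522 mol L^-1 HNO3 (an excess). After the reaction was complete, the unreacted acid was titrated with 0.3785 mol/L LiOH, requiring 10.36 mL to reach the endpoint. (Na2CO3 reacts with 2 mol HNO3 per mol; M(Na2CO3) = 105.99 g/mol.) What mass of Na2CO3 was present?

Total n(HNO3) added = 0.3522 x 0.05350 = 0.01884 mol.
n(LiOH) used = 0.3785 x 0.01036 = 0.003921 mol, which equals the excess n(HNO3).
So n(HNO3) consumed by the sample = 0.01884 - 0.003921 = 0.01492 mol.
n(Na2CO3) = 0.01492 / 2 = 0.007461 mol.
mass = 0.007461 mol x 105.99 g/mol = 0.791 g.

0.791 g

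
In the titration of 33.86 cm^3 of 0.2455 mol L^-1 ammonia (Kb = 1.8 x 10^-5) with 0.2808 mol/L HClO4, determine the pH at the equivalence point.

n(NH3) = 0.2455 x 0.03386 = 0.008313 mol; V(HClO4) at equivalence = 0.008313/0.2808 = 0.02960 L.
At equivalence the base is fully converted to NH4+; total volume = 0.06346 L, so [NH4+] = 0.008313/0.06346 = 0.1310 M.
Ka(NH4+) = Kw/Kb = 1.0e-14 / 1.8 x 10^-5 = 5.56e-10.
[H^+] = sqrt(Ka x [NH4+]) = sqrt(5.56e-10 x 0.1310) = 8.53e-6 M.
pH = -log(8.53e-6) = 5.07.

5.07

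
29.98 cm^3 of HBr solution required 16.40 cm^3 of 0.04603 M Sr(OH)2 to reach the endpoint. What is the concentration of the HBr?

0.0504 M

n(Sr(OH)2) delivered = 0.04603 x 0.01640 = 0.0007549 mol.
The reaction is 2 HBr + 1 Sr(OH)2, so n(HBr) = 0.0007549 x 2/1 = 0.001510 mol.
[HBr] = 0.001510 mol / 0.02998 L = 0.0504 M.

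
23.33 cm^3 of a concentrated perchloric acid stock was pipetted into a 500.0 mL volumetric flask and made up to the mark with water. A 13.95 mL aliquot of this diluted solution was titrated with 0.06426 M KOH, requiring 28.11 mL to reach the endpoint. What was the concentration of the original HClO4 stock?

n(KOH) = 0.06426 x 0.02811 = 0.001806 mol.
n(HClO4) in the aliquot = 0.001806 mol.
[diluted HClO4] = 0.001806 / 0.01395 = 0.1295 M.
Dilution factor = 500.0/23.33 = 21.43, so [stock] = 0.1295 x 21.43 = 2.78 M.

2.78 M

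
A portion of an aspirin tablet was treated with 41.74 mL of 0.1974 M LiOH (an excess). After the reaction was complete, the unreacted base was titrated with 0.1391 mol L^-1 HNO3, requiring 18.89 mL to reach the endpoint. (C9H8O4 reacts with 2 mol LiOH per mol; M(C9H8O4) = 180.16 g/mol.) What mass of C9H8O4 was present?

0.506 g

Total n(LiOH) added = 0.1974 x 0.04174 = 0.008239 mol.
n(HNO3) used = 0.1391 x 0.01889 = 0.002628 mol, which equals the excess n(LiOH).
So n(LiOH) consumed by the sample = 0.008239 - 0.002628 = 0.005612 mol.
n(C9H8O4) = 0.005612 / 2 = 0.002806 mol.
mass = 0.002806 mol x 180.16 g/mol = 0.506 g.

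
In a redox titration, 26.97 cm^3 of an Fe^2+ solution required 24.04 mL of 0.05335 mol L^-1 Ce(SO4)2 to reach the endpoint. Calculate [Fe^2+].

n(Ce(SO4)2) = 0.05335 x 0.02404 = 0.001283 mol.
From the balanced equation, 1 mol Ce(SO4)2 reacts with 1 mol Fe^2+, so n(Fe^2+) = 0.001283 x 1/1 = 0.001283 mol.
[Fe^2+] = 0.001283 / 0.02697 L = 0.0476 M.

0.0476 M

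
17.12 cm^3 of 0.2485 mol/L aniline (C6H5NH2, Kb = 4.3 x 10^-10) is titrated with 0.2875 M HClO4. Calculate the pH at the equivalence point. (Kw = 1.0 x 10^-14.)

2.75

n(C6H5NH2) = 0.2485 x 0.01712 = 0.004254 mol; V(HClO4) at equivalence = 0.004254/0.2875 = 0.01480 L.
At equivalence the base is fully converted to C6H5NH3+; total volume = 0.03192 L, so [C6H5NH3+] = 0.004254/0.03192 = 0.1333 M.
Ka(C6H5NH3+) = Kw/Kb = 1.0e-14 / 4.3 x 10^-10 = 2.33e-5.
[H^+] = sqrt(Ka x [C6H5NH3+]) = sqrt(2.33e-5 x 0.1333) = 0.00176 M.
pH = -log(0.00176) = 2.75.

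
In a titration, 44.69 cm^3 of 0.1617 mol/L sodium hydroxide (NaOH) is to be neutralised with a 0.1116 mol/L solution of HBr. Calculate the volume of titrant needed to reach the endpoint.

n(NaOH) = 0.1617 mol/L x 0.04469 L = 0.007226 mol.
At equivalence n(HBr) = n(NaOH) = 0.007226 mol.
V(HBr) = 0.007226 / 0.1116 = 0.06475 L = 64.8 mL.

64.8 mL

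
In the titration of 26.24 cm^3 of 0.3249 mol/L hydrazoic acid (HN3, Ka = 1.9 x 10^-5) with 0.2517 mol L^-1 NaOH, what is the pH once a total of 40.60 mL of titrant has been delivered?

12.40

n(acid) = 0.3249 x 0.02624 = 0.008525 mol; n(NaOH) added = 0.2517 x 0.04060 = 0.01022 mol.
Base is in excess by 0.01022 - 0.008525 = 0.001694 mol in a total volume of 0.06684 L.
[OH^-] = 0.001694/0.06684 = 0.02534 M, so pOH = 1.60 and pH = 14.00 - 1.60 = 12.40.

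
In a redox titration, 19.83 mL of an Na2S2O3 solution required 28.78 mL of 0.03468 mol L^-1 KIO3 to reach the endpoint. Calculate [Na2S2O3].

n(KIO3) = 0.03468 x 0.02878 = 0.0009981 mol.
From the balanced equation, 1 mol KIO3 reacts with 6 mol Na2S2O3, so n(Na2S2O3) = 0.0009981 x 6/1 = 0.005989 mol.
[Na2S2O3] = 0.005989 / 0.01983 L = 0.302 M.

0.302 M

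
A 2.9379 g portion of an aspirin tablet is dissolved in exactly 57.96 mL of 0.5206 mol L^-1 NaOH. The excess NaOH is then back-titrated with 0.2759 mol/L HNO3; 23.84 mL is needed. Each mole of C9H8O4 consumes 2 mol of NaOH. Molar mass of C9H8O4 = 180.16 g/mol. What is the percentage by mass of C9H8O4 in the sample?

Total n(NaOH) added = 0.5206 x 0.05796 = 0.03017 mol.
n(HNO3) used = 0.2759 x 0.02384 = 0.006577 mol, which equals the excess n(NaOH).
So n(NaOH) consumed by the sample = 0.03017 - 0.006577 = 0.02360 mol.
n(C9H8O4) = 0.02360 / 2 = 0.01180 mol.
mass C9H8O4 = 0.01180 x 180.16 = 2.126 g, so %C9H8O4 = 2.126/2.9379 x 100 = 72.4%.

72.4%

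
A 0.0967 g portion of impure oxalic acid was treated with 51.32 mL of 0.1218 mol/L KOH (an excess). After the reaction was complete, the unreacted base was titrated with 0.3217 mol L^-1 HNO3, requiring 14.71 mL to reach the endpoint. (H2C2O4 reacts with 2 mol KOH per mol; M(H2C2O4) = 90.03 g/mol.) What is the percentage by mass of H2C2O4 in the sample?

70.7%

Total n(KOH) added = 0.1218 x 0.05132 = 0.006251 mol.
n(HNO3) used = 0.3217 x 0.01471 = 0.004732 mol, which equals the excess n(KOH).
So n(KOH) consumed by the sample = 0.006251 - 0.004732 = 0.001519 mol.
n(H2C2O4) = 0.001519 / 2 = 0.0007593 mol.
mass H2C2O4 = 0.0007593 x 90.03 = 0.06836 g, so %H2C2O4 = 0.06836/0.0967 x 100 = 70.7%.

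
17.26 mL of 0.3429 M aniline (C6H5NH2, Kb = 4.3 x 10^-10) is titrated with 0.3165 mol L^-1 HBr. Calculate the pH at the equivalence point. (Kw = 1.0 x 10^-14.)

n(C6H5NH2) = 0.3429 x 0.01726 = 0.005918 mol; V(HBr) at equivalence = 0.005918/0.3165 = 0.01870 L.
At equivalence the base is fully converted to C6H5NH3+; total volume = 0.03596 L, so [C6H5NH3+] = 0.005918/0.03596 = 0.1646 M.
Ka(C6H5NH3+) = Kw/Kb = 1.0e-14 / 4.3 x 10^-10 = 2.33e-5.
[H^+] = sqrt(Ka x [C6H5NH3+]) = sqrt(2.33e-5 x 0.1646) = 0.00196 M.
pH = -log(0.00196) = 2.71.

2.71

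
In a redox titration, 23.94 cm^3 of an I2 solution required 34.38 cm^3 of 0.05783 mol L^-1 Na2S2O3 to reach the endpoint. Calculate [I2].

0.0415 M

n(Na2S2O3) = 0.05783 x 0.03438 = 0.001988 mol.
From the balanced equation, 2 mol Na2S2O3 reacts with 1 mol I2, so n(I2) = 0.001988 x 1/2 = 0.0009941 mol.
[I2] = 0.0009941 / 0.02394 L = 0.0415 M.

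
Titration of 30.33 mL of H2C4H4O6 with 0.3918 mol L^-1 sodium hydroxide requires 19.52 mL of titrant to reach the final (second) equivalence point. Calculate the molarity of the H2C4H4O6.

n(NaOH) = 0.3918 x 0.01952 = 0.007648 mol.
At the final (second) equivalence point, 2 mol OH^- react per mol H2C4H4O6, so n(H2C4H4O6) = 0.007648 / 2 = 0.003824 mol.
[H2C4H4O6] = 0.003824 / 0.03033 L = 0.126 M.

0.126 M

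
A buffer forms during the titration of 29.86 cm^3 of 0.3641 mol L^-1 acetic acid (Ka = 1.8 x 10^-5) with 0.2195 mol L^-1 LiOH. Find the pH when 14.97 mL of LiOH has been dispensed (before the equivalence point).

Initial n(CH3COOH) = 0.3641 x 0.02986 = 0.01087 mol.
n(LiOH) added = 0.2195 x 0.01497 = 0.003286 mol, converting that many moles of CH3COOH to CH3COO-.
Remaining n(CH3COOH) = 0.007586 mol; n(CH3COO-) = 0.003286 mol.
By Henderson-Hasselbalch, pH = pKa + log([A^-]/[HA]) = 4.74 + log(0.003286/0.007586) = 4.74 + (-0.36) = 4.38.

4.38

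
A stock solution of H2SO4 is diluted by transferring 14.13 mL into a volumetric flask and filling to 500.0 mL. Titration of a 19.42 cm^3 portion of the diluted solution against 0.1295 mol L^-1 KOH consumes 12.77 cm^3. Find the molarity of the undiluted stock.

n(KOH) = 0.1295 x 0.01277 = 0.001654 mol.
n(H2SO4) in the aliquot = 0.001654 x 1/2 = 0.0008269 mol.
[diluted H2SO4] = 0.0008269 / 0.01942 = 0.04258 M.
Dilution factor = 500.0/14.13 = 35.39, so [stock] = 0.04258 x 35.39 = 1.51 M.

1.51 M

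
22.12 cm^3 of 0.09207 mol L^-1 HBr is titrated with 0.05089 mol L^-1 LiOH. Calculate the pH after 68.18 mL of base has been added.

12.20

n(acid) = 0.09207 x 0.02212 = 0.002037 mol; n(LiOH) added = 0.05089 x 0.06818 = 0.003470 mol.
Base is in excess by 0.003470 - 0.002037 = 0.001433 mol in a total volume of 0.09030 L.
[OH^-] = 0.001433/0.09030 = 0.01587 M, so pOH = 1.80 and pH = 14.00 - 1.80 = 12.20.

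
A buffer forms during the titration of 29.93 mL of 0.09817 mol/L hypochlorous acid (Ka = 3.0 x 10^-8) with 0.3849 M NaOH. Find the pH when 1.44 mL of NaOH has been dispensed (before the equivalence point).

Initial n(HClO) = 0.09817 x 0.02993 = 0.002938 mol.
n(NaOH) added = 0.3849 x 0.001440 = 0.0005543 mol, converting that many moles of HClO to ClO-.
Remaining n(HClO) = 0.002384 mol; n(ClO-) = 0.0005543 mol.
By Henderson-Hasselbalch, pH = pKa + log([A^-]/[HA]) = 7.52 + log(0.0005543/0.002384) = 7.52 + (-0.63) = 6.89.

6.89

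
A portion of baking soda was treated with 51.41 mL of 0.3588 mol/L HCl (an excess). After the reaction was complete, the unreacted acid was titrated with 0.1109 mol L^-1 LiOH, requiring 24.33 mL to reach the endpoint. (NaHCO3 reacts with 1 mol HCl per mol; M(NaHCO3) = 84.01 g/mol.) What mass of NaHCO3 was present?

Total n(HCl) added = 0.3588 x 0.05141 = 0.01845 mol.
n(LiOH) used = 0.1109 x 0.02433 = 0.002698 mol, which equals the excess n(HCl).
So n(HCl) consumed by the sample = 0.01845 - 0.002698 = 0.01575 mol.
n(NaHCO3) = 0.01575 / 1 = 0.01575 mol.
mass = 0.01575 mol x 84.01 g/mol = 1.32 g.

1.32 g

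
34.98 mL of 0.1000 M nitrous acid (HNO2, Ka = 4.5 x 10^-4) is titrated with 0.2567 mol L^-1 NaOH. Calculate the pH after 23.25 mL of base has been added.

12.63

n(acid) = 0.1000 x 0.03498 = 0.003498 mol; n(NaOH) added = 0.2567 x 0.02325 = 0.005968 mol.
Base is in excess by 0.005968 - 0.003498 = 0.002470 mol in a total volume of 0.05823 L.
[OH^-] = 0.002470/0.05823 = 0.04242 M, so pOH = 1.37 and pH = 14.00 - 1.37 = 12.63.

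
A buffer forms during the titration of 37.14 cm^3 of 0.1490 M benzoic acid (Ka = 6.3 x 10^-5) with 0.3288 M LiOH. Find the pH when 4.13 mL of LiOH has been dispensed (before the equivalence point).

3.71

Initial n(C6H5COOH) = 0.1490 x 0.03714 = 0.005534 mol.
n(LiOH) added = 0.3288 x 0.004130 = 0.001358 mol, converting that many moles of C6H5COOH to C6H5COO-.
Remaining n(C6H5COOH) = 0.004176 mol; n(C6H5COO-) = 0.001358 mol.
By Henderson-Hasselbalch, pH = pKa + log([A^-]/[HA]) = 4.20 + log(0.001358/0.004176) = 4.20 + (-0.49) = 3.71.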